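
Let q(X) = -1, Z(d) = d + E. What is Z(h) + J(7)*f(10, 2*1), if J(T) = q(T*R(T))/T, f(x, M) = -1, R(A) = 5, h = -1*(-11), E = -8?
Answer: 22/7 ≈ 3.1429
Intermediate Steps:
h = 11
Z(d) = -8 + d (Z(d) = d - 8 = -8 + d)
J(T) = -1/T
Z(h) + J(7)*f(10, 2*1) = (-8 + 11) - 1/7*(-1) = 3 - 1*1/7*(-1) = 3 - 1/7*(-1) = 3 + 1/7 = 22/7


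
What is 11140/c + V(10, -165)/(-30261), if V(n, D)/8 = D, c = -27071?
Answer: -9132540/24824107 ≈ -0.36789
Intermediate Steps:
V(n, D) = 8*D
11140/c + V(10, -165)/(-30261) = 11140/(-27071) + (8*(-165))/(-30261) = 11140*(-1/27071) - 1320*(-1/30261) = -11140/27071 + 40/917 = -9132540/24824107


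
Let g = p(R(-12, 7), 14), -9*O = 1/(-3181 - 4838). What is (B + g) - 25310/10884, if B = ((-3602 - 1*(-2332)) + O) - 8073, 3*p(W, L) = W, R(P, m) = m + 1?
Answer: -1223124010879/130918194 ≈ -9342.7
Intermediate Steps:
R(P, m) = 1 + m
p(W, L) = W/3
O = 1/72171 (O = -1/(9*(-3181 - 4838)) = -⅑/(-8019) = -⅑*(-1/8019) = 1/72171 ≈ 1.3856e-5)
g = 8/3 (g = (1 + 7)/3 = (⅓)*8 = 8/3 ≈ 2.6667)
B = -674293652/72171 (B = ((-3602 - 1*(-2332)) + 1/72171) - 8073 = ((-3602 + 2332) + 1/72171) - 8073 = (-1270 + 1/72171) - 8073 = -91657169/72171 - 8073 = -674293652/72171 ≈ -9343.0)
(B + g) - 25310/10884 = (-674293652/72171 + 8/3) - 25310/10884 = -674101196/72171 - 25310*1/10884 = -674101196/72171 - 12655/5442 = -1223124010879/130918194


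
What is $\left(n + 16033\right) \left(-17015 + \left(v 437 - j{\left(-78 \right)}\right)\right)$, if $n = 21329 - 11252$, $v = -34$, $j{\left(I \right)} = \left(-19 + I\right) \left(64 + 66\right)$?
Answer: $-502956930$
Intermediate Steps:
$j{\left(I \right)} = -2470 + 130 I$ ($j{\left(I \right)} = \left(-19 + I\right) 130 = -2470 + 130 I$)
$n = 10077$ ($n = 21329 - 11252 = 10077$)
$\left(n + 16033\right) \left(-17015 + \left(v 437 - j{\left(-78 \right)}\right)\right) = \left(10077 + 16033\right) \left(-17015 - \left(12388 - 10140\right)\right) = 26110 \left(-17015 - 2248\right) = 26110 \left(-19263\right) = -502956930$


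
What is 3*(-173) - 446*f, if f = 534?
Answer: -238683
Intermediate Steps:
3*(-173) - 446*f = 3*(-173) - 446*534 = -519 - 238164 = -238683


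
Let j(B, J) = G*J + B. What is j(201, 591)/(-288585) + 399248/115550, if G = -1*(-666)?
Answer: 2323752841/1111533225 ≈ 2.0906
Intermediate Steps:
G = 666
j(B, J) = B + 666*J (j(B, J) = 666*J + B = B + 666*J)
j(201, 591)/(-288585) + 399248/115550 = (201 + 666*591)/(-288585) + 399248/115550 = (201 + 393606)*(-1/288585) + 399248*(1/115550) = 393807*(-1/288585) + 199624/57775 = -131269/96195 + 199624/57775 = 2323752841/1111533225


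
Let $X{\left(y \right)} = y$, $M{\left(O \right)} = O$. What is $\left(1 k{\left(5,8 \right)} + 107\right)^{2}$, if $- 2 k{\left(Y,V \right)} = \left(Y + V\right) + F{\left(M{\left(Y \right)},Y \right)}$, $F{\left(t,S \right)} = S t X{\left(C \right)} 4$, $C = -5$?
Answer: $\frac{491401}{4} \approx 1.2285 \cdot 10^{5}$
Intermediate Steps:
$F{\left(t,S \right)} = - 20 S t$ ($F{\left(t,S \right)} = S t \left(-5\right) 4 = - 5 S t 4 = - 20 S t$)
$k{\left(Y,V \right)} = 10 Y^{2} - \frac{V}{2} - \frac{Y}{2}$ ($k{\left(Y,V \right)} = - \frac{\left(Y + V\right) - 20 Y Y}{2} = - \frac{\left(V + Y\right) - 20 Y^{2}}{2} = - \frac{V + Y - 20 Y^{2}}{2} = 10 Y^{2} - \frac{V}{2} - \frac{Y}{2}$)
$\left(1 k{\left(5,8 \right)} + 107\right)^{2} = \left(1 \left(10 \cdot 5^{2} - 4 - \frac{5}{2}\right) + 107\right)^{2} = \left(1 \left(10 \cdot 25 - 4 - \frac{5}{2}\right) + 107\right)^{2} = \left(1 \left(250 - 4 - \frac{5}{2}\right) + 107\right)^{2} = \left(1 \cdot \frac{487}{2} + 107\right)^{2} = \left(\frac{487}{2} + 107\right)^{2} = \left(\frac{701}{2}\right)^{2} = \frac{491401}{4}$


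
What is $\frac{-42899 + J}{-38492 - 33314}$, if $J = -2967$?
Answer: $\frac{22933}{35903} \approx 0.63875$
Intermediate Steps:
$\frac{-42899 + J}{-38492 - 33314} = \frac{-42899 - 2967}{-38492 - 33314} = - \frac{45866}{-71806} = \left(-45866\right) \left(- \frac{1}{71806}\right) = \frac{22933}{35903}$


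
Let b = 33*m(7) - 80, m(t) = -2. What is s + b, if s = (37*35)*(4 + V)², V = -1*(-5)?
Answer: 104749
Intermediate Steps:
V = 5
s = 104895 (s = (37*35)*(4 + 5)² = 1295*9² = 1295*81 = 104895)
b = -146 (b = 33*(-2) - 80 = -66 - 80 = -146)
s + b = 104895 - 146 = 104749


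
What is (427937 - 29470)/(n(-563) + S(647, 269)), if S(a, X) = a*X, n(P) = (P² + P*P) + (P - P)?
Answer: 398467/807981 ≈ 0.49316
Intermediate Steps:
n(P) = 2*P² (n(P) = (P² + P²) + 0 = 2*P² + 0 = 2*P²)
S(a, X) = X*a
(427937 - 29470)/(n(-563) + S(647, 269)) = (427937 - 29470)/(2*(-563)² + 269*647) = 398467/(2*316969 + 174043) = 398467/(633938 + 174043) = 398467/807981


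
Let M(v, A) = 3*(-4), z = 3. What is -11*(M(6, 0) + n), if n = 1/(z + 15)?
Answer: 2365/18 ≈ 131.39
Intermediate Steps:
M(v, A) = -12
n = 1/18 (n = 1/(3 + 15) = 1/18 ≈ 0.055556)
-11*(M(6, 0) + n) = -11*(-12 + 1/18) = -11*(-215/18) = 2365/18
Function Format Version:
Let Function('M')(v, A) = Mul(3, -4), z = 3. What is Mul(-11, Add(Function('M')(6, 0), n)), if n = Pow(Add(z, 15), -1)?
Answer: Rational(2365, 18) ≈ 131.39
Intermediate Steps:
Function('M')(v, A) = -12
n = Rational(1, 18) (n = Pow(Add(3, 15), -1) = Pow(18, -1) = Rational(1, 18) ≈ 0.055556)
Mul(-11, Add(Function('M')(6, 0), n)) = Mul(-11, Add(-12, Rational(1, 18))) = Mul(-11, Rational(-215, 18)) = Rational(2365, 18)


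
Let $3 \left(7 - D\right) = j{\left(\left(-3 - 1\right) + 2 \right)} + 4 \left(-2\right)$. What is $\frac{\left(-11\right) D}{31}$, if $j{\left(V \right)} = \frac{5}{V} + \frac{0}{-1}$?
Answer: $- \frac{231}{62} \approx -3.7258$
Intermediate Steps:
$j{\left(V \right)} = \frac{5}{V}$ ($j{\left(V \right)} = \frac{5}{V} + 0 \left(-1\right) = \frac{5}{V} + 0 = \frac{5}{V}$)
$D = \frac{21}{2}$ ($D = 7 - \frac{\frac{5}{\left(-3 - 1\right) + 2} + 4 \left(-2\right)}{3} = 7 - \frac{\frac{5}{-4 + 2} - 8}{3} = 7 - \frac{\frac{5}{-2} - 8}{3} = 7 - \frac{5 \left(- \frac{1}{2}\right) - 8}{3} = 7 - \frac{- \frac{5}{2} - 8}{3} = 7 - - \frac{7}{2} = 7 + \frac{7}{2} = \frac{21}{2} \approx 10.5$)
$\frac{\left(-11\right) D}{31} = \frac{\left(-11\right) \frac{21}{2}}{31} = \left(- \frac{231}{2}\right) \frac{1}{31} = - \frac{231}{62}$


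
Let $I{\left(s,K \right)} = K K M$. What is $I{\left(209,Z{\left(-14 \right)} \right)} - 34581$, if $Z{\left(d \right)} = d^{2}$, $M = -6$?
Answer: $-265077$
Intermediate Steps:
$I{\left(s,K \right)} = - 6 K^{2}$ ($I{\left(s,K \right)} = K K \left(-6\right) = K^{2} \left(-6\right) = - 6 K^{2}$)
$I{\left(209,Z{\left(-14 \right)} \right)} - 34581 = - 6 \left(\left(-14\right)^{2}\right)^{2} - 34581 = - 6 \cdot 196^{2} - 34581 = \left(-6\right) 38416 - 34581 = -230496 - 34581 = -265077$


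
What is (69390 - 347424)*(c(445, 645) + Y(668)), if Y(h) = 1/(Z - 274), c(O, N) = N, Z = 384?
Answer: -9863395167/55 ≈ -1.7933e+8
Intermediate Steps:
Y(h) = 1/110 (Y(h) = 1/(384 - 274) = 1/110)
(69390 - 347424)*(c(445, 645) + Y(668)) = (69390 - 347424)*(645 + 1/110) = -278034*70951/110 = -9863395167/55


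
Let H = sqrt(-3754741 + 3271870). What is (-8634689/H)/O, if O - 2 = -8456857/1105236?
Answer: -3181123043868*I*sqrt(482871)/1005399390445 ≈ -2198.7*I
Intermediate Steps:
H = I*sqrt(482871) (H = sqrt(-482871) = I*sqrt(482871) ≈ 694.89*I)
O = -6246385/1105236 (O = 2 - 8456857/1105236 = -6246385/1105236 ≈ -5.6516)
(-8634689/H)/O = (-8634689*(-I*sqrt(482871)/482871))/(-6246385/1105236) = -(-8634689)*I*sqrt(482871)/482871*(-1105236/6246385) = (8634689*I*sqrt(482871)/482871)*(-1105236/6246385) = -3181123043868*I*sqrt(482871)/1005399390445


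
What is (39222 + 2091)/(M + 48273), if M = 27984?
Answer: 13771/25419 ≈ 0.54176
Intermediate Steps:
(39222 + 2091)/(M + 48273) = (39222 + 2091)/(27984 + 48273) = 41313/76257 = 41313*(1/76257) = 13771/25419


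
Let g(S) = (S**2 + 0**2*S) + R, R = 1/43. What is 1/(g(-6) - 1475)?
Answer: -43/61876 ≈ -0.00069494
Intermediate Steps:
R = 1/43 ≈ 0.023256
g(S) = 1/43 + S**2 (g(S) = (S**2 + 0**2*S) + 1/43 = (S**2 + 0*S) + 1/43 = (S**2 + 0) + 1/43 = S**2 + 1/43 = 1/43 + S**2)
1/(g(-6) - 1475) = 1/((1/43 + (-6)**2) - 1475) = 1/((1/43 + 36) - 1475) = 1/(1549/43 - 1475) = 1/(-61876/43) = -43/61876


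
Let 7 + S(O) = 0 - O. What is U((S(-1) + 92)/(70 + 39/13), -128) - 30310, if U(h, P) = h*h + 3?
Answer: -161498607/5329 ≈ -30306.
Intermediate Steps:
S(O) = -7 - O (S(O) = -7 + (0 - O) = -7 - O)
U(h, P) = 3 + h**2 (U(h, P) = h**2 + 3 = 3 + h**2)
U((S(-1) + 92)/(70 + 39/13), -128) - 30310 = (3 + (((-7 - 1*(-1)) + 92)/(70 + 39/13))**2) - 30310 = (3 + (((-7 + 1) + 92)/(70 + 39*(1/13)))**2) - 30310 = (3 + ((-6 + 92)/(70 + 3))**2) - 30310 = (3 + (86/73)**2) - 30310 = (3 + 7396/5329) - 30310 = 23383/5329 - 30310 = -161498607/5329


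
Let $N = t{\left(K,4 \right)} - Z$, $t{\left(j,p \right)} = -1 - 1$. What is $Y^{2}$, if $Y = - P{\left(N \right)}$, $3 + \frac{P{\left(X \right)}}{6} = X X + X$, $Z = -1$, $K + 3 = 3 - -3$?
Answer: $324$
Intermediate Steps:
$K = 3$ ($K = -3 + \left(3 - -3\right) = -3 + \left(3 + 3\right) = -3 + 6 = 3$)
$t{\left(j,p \right)} = -2$ ($t{\left(j,p \right)} = -1 - 1 = -2$)
$N = -1$ ($N = -2 - -1 = -2 + 1 = -1$)
$P{\left(X \right)} = -18 + 6 X + 6 X^{2}$ ($P{\left(X \right)} = -18 + 6 \left(X X + X\right) = -18 + 6 \left(X^{2} + X\right) = -18 + 6 \left(X + X^{2}\right) = -18 + \left(6 X + 6 X^{2}\right) = -18 + 6 X + 6 X^{2}$)
$Y = 18$ ($Y = - (-18 + 6 \left(-1\right) + 6 \left(-1\right)^{2}) = - (-18 - 6 + 6 \cdot 1) = - (-18 - 6 + 6) = \left(-1\right) \left(-18\right) = 18$)
$Y^{2} = 18^{2} = 324$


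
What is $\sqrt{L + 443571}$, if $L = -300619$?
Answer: $2 \sqrt{35738} \approx 378.09$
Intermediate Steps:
$\sqrt{L + 443571} = \sqrt{-300619 + 443571} = \sqrt{142952} = 2 \sqrt{35738}$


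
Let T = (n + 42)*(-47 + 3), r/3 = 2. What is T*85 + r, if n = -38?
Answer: -14954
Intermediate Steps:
r = 6 (r = 3*2 = 6)
T = -176 (T = (-38 + 42)*(-47 + 3) = 4*(-44) = -176)
T*85 + r = -176*85 + 6 = -14960 + 6 = -14954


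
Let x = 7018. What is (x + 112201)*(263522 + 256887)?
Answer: 62042640571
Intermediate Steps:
(x + 112201)*(263522 + 256887) = (7018 + 112201)*(263522 + 256887) = 119219*520409 = 62042640571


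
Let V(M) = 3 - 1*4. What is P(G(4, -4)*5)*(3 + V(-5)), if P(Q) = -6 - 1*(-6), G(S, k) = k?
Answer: 0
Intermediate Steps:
P(Q) = 0 (P(Q) = -6 + 6 = 0)
V(M) = -1 (V(M) = 3 - 4 = -1)
P(G(4, -4)*5)*(3 + V(-5)) = 0*(3 - 1) = 0*2 = 0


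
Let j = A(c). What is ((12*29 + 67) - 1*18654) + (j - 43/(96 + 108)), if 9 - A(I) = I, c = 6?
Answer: -3720187/204 ≈ -18236.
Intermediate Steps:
A(I) = 9 - I
j = 3 (j = 9 - 1*6 = 9 - 6 = 3)
((12*29 + 67) - 1*18654) + (j - 43/(96 + 108)) = ((12*29 + 67) - 1*18654) + (3 - 43/(96 + 108)) = ((348 + 67) - 18654) + (3 - 43/204) = (415 - 18654) + (3 - 43*1/204) = -18239 + (3 - 43/204) = -18239 + 569/204 = -3720187/204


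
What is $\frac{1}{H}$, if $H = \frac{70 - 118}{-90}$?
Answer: $\frac{15}{8} \approx 1.875$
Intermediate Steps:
$H = \frac{8}{15}$ ($H = \left(- \frac{1}{90}\right) \left(-48\right) = \frac{8}{15} \approx 0.53333$)
$\frac{1}{H} = \frac{1}{\frac{8}{15}} = \frac{15}{8}$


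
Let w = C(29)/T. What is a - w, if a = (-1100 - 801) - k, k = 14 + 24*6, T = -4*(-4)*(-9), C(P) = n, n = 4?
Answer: -74123/36 ≈ -2059.0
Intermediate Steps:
C(P) = 4
T = -144 (T = 16*(-9) = -144)
k = 158 (k = 14 + 144 = 158)
w = -1/36 (w = 4/(-144) = 4*(-1/144) = -1/36 ≈ -0.027778)
a = -2059 (a = (-1100 - 801) - 1*158 = -1901 - 158 = -2059)
a - w = -2059 - 1*(-1/36) = -2059 + 1/36 = -74123/36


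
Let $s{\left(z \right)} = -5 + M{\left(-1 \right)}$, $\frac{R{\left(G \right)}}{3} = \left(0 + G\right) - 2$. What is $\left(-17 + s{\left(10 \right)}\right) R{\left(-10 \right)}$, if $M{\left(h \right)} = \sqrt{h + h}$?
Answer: $792 - 36 i \sqrt{2} \approx 792.0 - 50.912 i$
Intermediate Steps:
$M{\left(h \right)} = \sqrt{2} \sqrt{h}$ ($M{\left(h \right)} = \sqrt{2 h} = \sqrt{2} \sqrt{h}$)
$R{\left(G \right)} = -6 + 3 G$ ($R{\left(G \right)} = 3 \left(\left(0 + G\right) - 2\right) = 3 \left(G - 2\right) = 3 \left(-2 + G\right) = -6 + 3 G$)
$s{\left(z \right)} = -5 + i \sqrt{2}$ ($s{\left(z \right)} = -5 + \sqrt{2} \sqrt{-1} = -5 + \sqrt{2} i = -5 + i \sqrt{2}$)
$\left(-17 + s{\left(10 \right)}\right) R{\left(-10 \right)} = \left(-17 - \left(5 - i \sqrt{2}\right)\right) \left(-6 + 3 \left(-10\right)\right) = \left(-22 + i \sqrt{2}\right) \left(-6 - 30\right) = \left(-22 + i \sqrt{2}\right) \left(-36\right) = 792 - 36 i \sqrt{2}$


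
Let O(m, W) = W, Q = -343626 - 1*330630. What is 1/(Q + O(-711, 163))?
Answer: -1/674093 ≈ -1.4835e-6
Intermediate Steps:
Q = -674256 (Q = -343626 - 330630 = -674256)
1/(Q + O(-711, 163)) = 1/(-674256 + 163) = 1/(-674093) = -1/674093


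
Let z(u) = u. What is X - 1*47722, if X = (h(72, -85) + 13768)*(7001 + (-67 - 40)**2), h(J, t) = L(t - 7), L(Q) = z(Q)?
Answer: 252274478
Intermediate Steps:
L(Q) = Q
h(J, t) = -7 + t (h(J, t) = t - 7 = -7 + t)
X = 252322200 (X = ((-7 - 85) + 13768)*(7001 + (-67 - 40)**2) = (-92 + 13768)*(7001 + (-107)**2) = 13676*(7001 + 11449) = 13676*18450 = 252322200)
X - 1*47722 = 252322200 - 1*47722 = 252322200 - 47722 = 252274478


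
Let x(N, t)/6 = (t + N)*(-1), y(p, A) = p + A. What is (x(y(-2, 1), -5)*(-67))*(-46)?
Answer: 110952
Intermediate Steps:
y(p, A) = A + p
x(N, t) = -6*N - 6*t (x(N, t) = 6*((t + N)*(-1)) = 6*((N + t)*(-1)) = 6*(-N - t) = -6*N - 6*t)
(x(y(-2, 1), -5)*(-67))*(-46) = ((-6*(1 - 2) - 6*(-5))*(-67))*(-46) = ((-6*(-1) + 30)*(-67))*(-46) = ((6 + 30)*(-67))*(-46) = (36*(-67))*(-46) = -2412*(-46) = 110952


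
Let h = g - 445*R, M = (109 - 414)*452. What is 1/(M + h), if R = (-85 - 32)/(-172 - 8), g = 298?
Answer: -4/551405 ≈ -7.2542e-6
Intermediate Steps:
R = 13/20 (R = -117/(-180) = -117*(-1/180) = 13/20 ≈ 0.65000)
M = -137860 (M = -305*452 = -137860)
h = 35/4 (h = 298 - 445*13/20 = 298 - 1157/4 = 35/4 ≈ 8.7500)
1/(M + h) = 1/(-137860 + 35/4) = 1/(-551405/4) = -4/551405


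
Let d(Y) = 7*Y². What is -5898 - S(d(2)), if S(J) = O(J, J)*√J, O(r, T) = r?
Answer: -5898 - 56*√7 ≈ -6046.2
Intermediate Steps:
S(J) = J^(3/2) (S(J) = J*√J = J^(3/2))
-5898 - S(d(2)) = -5898 - (7*2²)^(3/2) = -5898 - (7*4)^(3/2) = -5898 - 28^(3/2) = -5898 - 56*√7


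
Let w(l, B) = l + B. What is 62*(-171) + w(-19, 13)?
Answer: -10608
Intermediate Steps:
w(l, B) = B + l
62*(-171) + w(-19, 13) = 62*(-171) + (13 - 19) = -10602 - 6 = -10608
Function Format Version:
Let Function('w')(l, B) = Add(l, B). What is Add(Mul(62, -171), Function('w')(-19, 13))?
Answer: -10608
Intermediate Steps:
Function('w')(l, B) = Add(B, l)
Add(Mul(62, -171), Function('w')(-19, 13)) = Add(Mul(62, -171), Add(13, -19)) = Add(-10602, -6) = -10608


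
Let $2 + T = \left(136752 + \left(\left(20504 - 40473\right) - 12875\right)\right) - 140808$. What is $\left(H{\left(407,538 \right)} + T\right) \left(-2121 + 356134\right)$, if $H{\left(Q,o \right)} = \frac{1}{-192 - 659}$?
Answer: $- \frac{11117283708839}{851} \approx -1.3064 \cdot 10^{10}$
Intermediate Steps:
$T = -36902$ ($T = -2 + \left(\left(136752 + \left(\left(20504 - 40473\right) - 12875\right)\right) - 140808\right) = -2 + \left(\left(136752 - 32844\right) - 140808\right) = -2 + \left(103908 - 140808\right) = -2 - 36900 = -36902$)
$H{\left(Q,o \right)} = - \frac{1}{851}$ ($H{\left(Q,o \right)} = \frac{1}{-851} = - \frac{1}{851}$)
$\left(H{\left(407,538 \right)} + T\right) \left(-2121 + 356134\right) = \left(- \frac{1}{851} - 36902\right) \left(-2121 + 356134\right) = \left(- \frac{31403603}{851}\right) 354013 = - \frac{11117283708839}{851}$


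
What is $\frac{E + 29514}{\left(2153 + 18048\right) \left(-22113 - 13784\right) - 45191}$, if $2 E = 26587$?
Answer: $- \frac{85615}{1450400976} \approx -5.9029 \cdot 10^{-5}$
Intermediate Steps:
$E = \frac{26587}{2}$ ($E = \frac{1}{2} \cdot 26587 = \frac{26587}{2} \approx 13294.0$)
$\frac{E + 29514}{\left(2153 + 18048\right) \left(-22113 - 13784\right) - 45191} = \frac{\frac{26587}{2} + 29514}{\left(2153 + 18048\right) \left(-22113 - 13784\right) - 45191} = \frac{85615}{2 \left(20201 \left(-35897\right) - 45191\right)} = \frac{85615}{2 \left(-725155297 - 45191\right)} = \frac{85615}{2 \left(-725200488\right)} = \frac{85615}{2} \left(- \frac{1}{725200488}\right) = - \frac{85615}{1450400976}$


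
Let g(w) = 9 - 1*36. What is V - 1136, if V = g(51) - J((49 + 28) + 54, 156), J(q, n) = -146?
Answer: -1017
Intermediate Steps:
g(w) = -27 (g(w) = 9 - 36 = -27)
V = 119 (V = -27 - 1*(-146) = -27 + 146 = 119)
V - 1136 = 119 - 1136 = -1017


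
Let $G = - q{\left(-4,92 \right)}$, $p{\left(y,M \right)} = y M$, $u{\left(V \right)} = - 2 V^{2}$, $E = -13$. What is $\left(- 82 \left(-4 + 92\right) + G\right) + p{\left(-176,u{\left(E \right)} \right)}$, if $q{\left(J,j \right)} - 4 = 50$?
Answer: $52218$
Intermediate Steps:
$q{\left(J,j \right)} = 54$ ($q{\left(J,j \right)} = 4 + 50 = 54$)
$p{\left(y,M \right)} = M y$
$G = -54$ ($G = \left(-1\right) 54 = -54$)
$\left(- 82 \left(-4 + 92\right) + G\right) + p{\left(-176,u{\left(E \right)} \right)} = \left(- 82 \left(-4 + 92\right) - 54\right) + - 2 \left(-13\right)^{2} \left(-176\right) = \left(\left(-82\right) 88 - 54\right) + \left(-2\right) 169 \left(-176\right) = \left(-7216 - 54\right) - -59488 = -7270 + 59488 = 52218$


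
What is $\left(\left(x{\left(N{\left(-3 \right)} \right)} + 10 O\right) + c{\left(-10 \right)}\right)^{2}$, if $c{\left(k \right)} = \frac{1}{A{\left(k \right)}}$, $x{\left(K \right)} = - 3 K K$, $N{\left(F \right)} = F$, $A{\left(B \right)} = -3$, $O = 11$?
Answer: $\frac{61504}{9} \approx 6833.8$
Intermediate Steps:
$x{\left(K \right)} = - 3 K^{2}$
$c{\left(k \right)} = - \frac{1}{3}$ ($c{\left(k \right)} = \frac{1}{-3} = - \frac{1}{3}$)
$\left(\left(x{\left(N{\left(-3 \right)} \right)} + 10 O\right) + c{\left(-10 \right)}\right)^{2} = \left(\left(- 3 \left(-3\right)^{2} + 10 \cdot 11\right) - \frac{1}{3}\right)^{2} = \left(\left(\left(-3\right) 9 + 110\right) - \frac{1}{3}\right)^{2} = \left(\left(-27 + 110\right) - \frac{1}{3}\right)^{2} = \left(83 - \frac{1}{3}\right)^{2} = \left(\frac{248}{3}\right)^{2} = \frac{61504}{9}$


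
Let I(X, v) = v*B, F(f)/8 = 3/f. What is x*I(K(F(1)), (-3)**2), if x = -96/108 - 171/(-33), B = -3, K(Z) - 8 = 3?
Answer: -1275/11 ≈ -115.91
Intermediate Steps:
F(f) = 24/f (F(f) = 8*(3/f) = 24/f)
K(Z) = 11 (K(Z) = 8 + 3 = 11)
I(X, v) = -3*v (I(X, v) = v*(-3) = -3*v)
x = 425/99 (x = -96*1/108 - 171*(-1/33) = -8/9 + 57/11 = 425/99 ≈ 4.2929)
x*I(K(F(1)), (-3)**2) = 425*(-3*(-3)**2)/99 = 425*(-3*9)/99 = (425/99)*(-27) = -1275/11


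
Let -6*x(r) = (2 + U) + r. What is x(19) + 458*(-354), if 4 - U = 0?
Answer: -972817/6 ≈ -1.6214e+5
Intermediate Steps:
U = 4 (U = 4 - 1*0 = 4 + 0 = 4)
x(r) = -1 - r/6 (x(r) = -((2 + 4) + r)/6 = -(6 + r)/6 = -1 - r/6)
x(19) + 458*(-354) = (-1 - 1/6*19) + 458*(-354) = (-1 - 19/6) - 162132 = -25/6 - 162132 = -972817/6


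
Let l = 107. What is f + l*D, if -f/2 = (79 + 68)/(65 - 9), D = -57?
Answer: -24417/4 ≈ -6104.3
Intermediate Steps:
f = -21/4 (f = -2*(79 + 68)/(65 - 9) = -294/56 = -2*21/8 = -21/4 ≈ -5.2500)
f + l*D = -21/4 + 107*(-57) = -21/4 - 6099 = -24417/4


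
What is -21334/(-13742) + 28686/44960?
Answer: 338344913/154460080 ≈ 2.1905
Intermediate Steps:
-21334/(-13742) + 28686/44960 = -21334*(-1/13742) + 28686*(1/44960) = 10667/6871 + 14343/22480 = 338344913/154460080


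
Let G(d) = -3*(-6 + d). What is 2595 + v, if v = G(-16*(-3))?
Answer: 2469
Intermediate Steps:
G(d) = 18 - 3*d
v = -126 (v = 18 - (-48)*(-3) = 18 - 3*48 = 18 - 144 = -126)
2595 + v = 2595 - 126 = 2469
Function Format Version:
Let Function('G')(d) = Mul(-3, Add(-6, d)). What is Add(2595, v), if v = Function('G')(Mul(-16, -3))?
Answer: 2469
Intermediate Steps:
Function('G')(d) = Add(18, Mul(-3, d))
v = -126 (v = Add(18, Mul(-3, Mul(-16, -3))) = Add(18, Mul(-3, 48)) = Add(18, -144) = -126)
Add(2595, v) = Add(2595, -126) = 2469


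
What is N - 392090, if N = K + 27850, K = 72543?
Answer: -291697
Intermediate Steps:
N = 100393 (N = 72543 + 27850 = 100393)
N - 392090 = 100393 - 392090 = -291697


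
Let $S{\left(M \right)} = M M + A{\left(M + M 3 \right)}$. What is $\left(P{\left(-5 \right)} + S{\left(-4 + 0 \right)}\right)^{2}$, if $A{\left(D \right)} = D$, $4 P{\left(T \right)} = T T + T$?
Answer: $25$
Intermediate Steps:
$P{\left(T \right)} = \frac{T}{4} + \frac{T^{2}}{4}$ ($P{\left(T \right)} = \frac{T T + T}{4} = \frac{T^{2} + T}{4} = \frac{T + T^{2}}{4} = \frac{T}{4} + \frac{T^{2}}{4}$)
$S{\left(M \right)} = M^{2} + 4 M$ ($S{\left(M \right)} = M M + \left(M + M 3\right) = M^{2} + \left(M + 3 M\right) = M^{2} + 4 M$)
$\left(P{\left(-5 \right)} + S{\left(-4 + 0 \right)}\right)^{2} = \left(\frac{1}{4} \left(-5\right) \left(1 - 5\right) + \left(-4 + 0\right) \left(4 + \left(-4 + 0\right)\right)\right)^{2} = \left(\frac{1}{4} \left(-5\right) \left(-4\right) - 4 \left(4 - 4\right)\right)^{2} = \left(5 - 0\right)^{2} = \left(5 + 0\right)^{2} = 5^{2} = 25$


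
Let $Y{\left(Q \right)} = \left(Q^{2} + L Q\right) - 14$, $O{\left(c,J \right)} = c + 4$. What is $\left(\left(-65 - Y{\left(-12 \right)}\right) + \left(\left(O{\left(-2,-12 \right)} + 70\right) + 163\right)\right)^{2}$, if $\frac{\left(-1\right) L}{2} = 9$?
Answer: $30976$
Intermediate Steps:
$L = -18$ ($L = \left(-2\right) 9 = -18$)
$O{\left(c,J \right)} = 4 + c$
$Y{\left(Q \right)} = -14 + Q^{2} - 18 Q$ ($Y{\left(Q \right)} = \left(Q^{2} - 18 Q\right) - 14 = -14 + Q^{2} - 18 Q$)
$\left(\left(-65 - Y{\left(-12 \right)}\right) + \left(\left(O{\left(-2,-12 \right)} + 70\right) + 163\right)\right)^{2} = \left(\left(-65 - \left(-14 + \left(-12\right)^{2} - -216\right)\right) + \left(\left(\left(4 - 2\right) + 70\right) + 163\right)\right)^{2} = \left(\left(-65 - \left(-14 + 144 + 216\right)\right) + \left(\left(2 + 70\right) + 163\right)\right)^{2} = \left(\left(-65 - 346\right) + \left(72 + 163\right)\right)^{2} = \left(\left(-65 - 346\right) + 235\right)^{2} = \left(-411 + 235\right)^{2} = \left(-176\right)^{2} = 30976$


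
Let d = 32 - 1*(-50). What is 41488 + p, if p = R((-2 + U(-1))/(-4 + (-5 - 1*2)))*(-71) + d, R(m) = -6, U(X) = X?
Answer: 41996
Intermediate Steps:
d = 82 (d = 32 + 50 = 82)
p = 508 (p = -6*(-71) + 82 = 426 + 82 = 508)
41488 + p = 41488 + 508 = 41996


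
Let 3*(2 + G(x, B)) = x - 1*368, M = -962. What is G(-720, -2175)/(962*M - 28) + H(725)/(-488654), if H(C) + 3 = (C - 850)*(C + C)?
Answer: 125942079181/339176696016 ≈ 0.37132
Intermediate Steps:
H(C) = -3 + 2*C*(-850 + C) (H(C) = -3 + (C - 850)*(C + C) = -3 + (-850 + C)*(2*C) = -3 + 2*C*(-850 + C))
G(x, B) = -374/3 + x/3 (G(x, B) = -2 + (x - 1*368)/3 = -2 + (x - 368)/3 = -2 + (-368 + x)/3 = -2 + (-368/3 + x/3) = -374/3 + x/3)
G(-720, -2175)/(962*M - 28) + H(725)/(-488654) = (-374/3 + (⅓)*(-720))/(962*(-962) - 28) + (-3 - 1700*725 + 2*725²)/(-488654) = (-374/3 - 240)/(-925444 - 28) + (-3 - 1232500 + 2*525625)*(-1/488654) = -1094/3/(-925472) + (-3 - 1232500 + 1051250)*(-1/488654) = -1094/3*(-1/925472) - 181253*(-1/488654) = 547/1388208 + 181253/488654 = 125942079181/339176696016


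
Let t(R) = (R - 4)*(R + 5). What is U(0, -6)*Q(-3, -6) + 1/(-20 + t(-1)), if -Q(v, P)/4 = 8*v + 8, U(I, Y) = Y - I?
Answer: -15361/40 ≈ -384.02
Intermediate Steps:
Q(v, P) = -32 - 32*v (Q(v, P) = -4*(8*v + 8) = -4*(8 + 8*v) = -32 - 32*v)
t(R) = (-4 + R)*(5 + R)
U(0, -6)*Q(-3, -6) + 1/(-20 + t(-1)) = (-6 - 1*0)*(-32 - 32*(-3)) + 1/(-20 + (-20 - 1 + (-1)**2)) = (-6 + 0)*(-32 + 96) + 1/(-20 + (-20 - 1 + 1)) = -6*64 + 1/(-20 - 20) = -384 + 1/(-40) = -384 - 1/40 = -15361/40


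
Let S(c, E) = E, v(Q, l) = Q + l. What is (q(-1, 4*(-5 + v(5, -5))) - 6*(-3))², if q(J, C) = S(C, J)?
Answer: 289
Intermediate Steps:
q(J, C) = J
(q(-1, 4*(-5 + v(5, -5))) - 6*(-3))² = (-1 - 6*(-3))² = (-1 + 18)² = 17² = 289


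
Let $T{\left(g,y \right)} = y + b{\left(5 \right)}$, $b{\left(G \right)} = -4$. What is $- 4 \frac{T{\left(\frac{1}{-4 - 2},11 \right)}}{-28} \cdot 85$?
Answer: $85$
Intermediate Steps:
$T{\left(g,y \right)} = -4 + y$ ($T{\left(g,y \right)} = y - 4 = -4 + y$)
$- 4 \frac{T{\left(\frac{1}{-4 - 2},11 \right)}}{-28} \cdot 85 = - 4 \frac{-4 + 11}{-28} \cdot 85 = - 4 \cdot 7 \left(- \frac{1}{28}\right) 85 = \left(-4\right) \left(- \frac{1}{4}\right) 85 = 1 \cdot 85 = 85$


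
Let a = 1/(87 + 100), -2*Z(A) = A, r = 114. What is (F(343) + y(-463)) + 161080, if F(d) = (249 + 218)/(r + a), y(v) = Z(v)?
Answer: 6878174395/42638 ≈ 1.6132e+5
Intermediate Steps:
Z(A) = -A/2
a = 1/187 ≈ 0.0053476
y(v) = -v/2
F(d) = 87329/21319 (F(d) = (249 + 218)/(114 + 1/187) = 467/(21319/187) = 467*(187/21319) = 87329/21319)
(F(343) + y(-463)) + 161080 = (87329/21319 - 1/2*(-463)) + 161080 = (87329/21319 + 463/2) + 161080 = 10045355/42638 + 161080 = 6878174395/42638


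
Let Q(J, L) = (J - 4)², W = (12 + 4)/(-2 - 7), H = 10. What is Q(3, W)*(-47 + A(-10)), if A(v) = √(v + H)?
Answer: -47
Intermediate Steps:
W = -16/9 (W = 16/(-9) = 16*(-⅑) = -16/9 ≈ -1.7778)
A(v) = √(10 + v) (A(v) = √(v + 10) = √(10 + v))
Q(J, L) = (-4 + J)²
Q(3, W)*(-47 + A(-10)) = (-4 + 3)²*(-47 + √(10 - 10)) = (-1)²*(-47 + √0) = 1*(-47 + 0) = 1*(-47) = -47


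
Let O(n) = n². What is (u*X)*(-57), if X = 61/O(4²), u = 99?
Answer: -344223/256 ≈ -1344.6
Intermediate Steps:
X = 61/256 (X = 61/((4²)²) = 61/(16²) = 61/256 ≈ 0.23828)
(u*X)*(-57) = (99*(61/256))*(-57) = (6039/256)*(-57) = -344223/256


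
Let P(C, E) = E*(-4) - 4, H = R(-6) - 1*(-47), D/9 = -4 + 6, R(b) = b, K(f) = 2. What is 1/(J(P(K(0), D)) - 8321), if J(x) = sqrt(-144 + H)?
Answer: -8321/69239144 - I*sqrt(103)/69239144 ≈ -0.00012018 - 1.4658e-7*I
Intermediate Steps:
D = 18 (D = 9*(-4 + 6) = 9*2 = 18)
H = 41 (H = -6 - 1*(-47) = -6 + 47 = 41)
P(C, E) = -4 - 4*E (P(C, E) = -4*E - 4 = -4 - 4*E)
J(x) = I*sqrt(103) (J(x) = sqrt(-144 + 41) = sqrt(-103) = I*sqrt(103))
1/(J(P(K(0), D)) - 8321) = 1/(I*sqrt(103) - 8321) = 1/(-8321 + I*sqrt(103))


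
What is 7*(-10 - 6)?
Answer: -112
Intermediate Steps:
7*(-10 - 6) = 7*(-16) = -112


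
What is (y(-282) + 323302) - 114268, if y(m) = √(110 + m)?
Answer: 209034 + 2*I*√43 ≈ 2.0903e+5 + 13.115*I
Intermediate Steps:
(y(-282) + 323302) - 114268 = (√(110 - 282) + 323302) - 114268 = (√(-172) + 323302) - 114268 = (2*I*√43 + 323302) - 114268 = (323302 + 2*I*√43) - 114268 = 209034 + 2*I*√43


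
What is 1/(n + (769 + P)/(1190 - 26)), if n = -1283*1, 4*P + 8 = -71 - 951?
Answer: -776/995267 ≈ -0.00077969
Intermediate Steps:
P = -515/2 (P = -2 + (-71 - 951)/4 = -2 + (1/4)*(-1022) = -2 - 511/2 = -515/2 ≈ -257.50)
n = -1283
1/(n + (769 + P)/(1190 - 26)) = 1/(-1283 + (769 - 515/2)/(1190 - 26)) = 1/(-1283 + (1023/2)/1164) = 1/(-1283 + (1023/2)*(1/1164)) = 1/(-1283 + 341/776) = 1/(-995267/776) = -776/995267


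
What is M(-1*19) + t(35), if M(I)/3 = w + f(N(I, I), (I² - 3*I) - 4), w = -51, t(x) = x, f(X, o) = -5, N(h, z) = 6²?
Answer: -133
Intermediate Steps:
N(h, z) = 36
M(I) = -168 (M(I) = 3*(-51 - 5) = 3*(-56) = -168)
M(-1*19) + t(35) = -168 + 35 = -133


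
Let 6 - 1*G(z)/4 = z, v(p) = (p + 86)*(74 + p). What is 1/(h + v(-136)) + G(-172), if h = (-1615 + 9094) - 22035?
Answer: 8156671/11456 ≈ 712.00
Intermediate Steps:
v(p) = (74 + p)*(86 + p) (v(p) = (86 + p)*(74 + p) = (74 + p)*(86 + p))
G(z) = 24 - 4*z
h = -14556 (h = 7479 - 22035 = -14556)
1/(h + v(-136)) + G(-172) = 1/(-14556 + (6364 + (-136)² + 160*(-136))) + (24 - 4*(-172)) = 1/(-14556 + (6364 + 18496 - 21760)) + (24 + 688) = 1/(-14556 + 3100) + 712 = 1/(-11456) + 712 = -1/11456 + 712 = 8156671/11456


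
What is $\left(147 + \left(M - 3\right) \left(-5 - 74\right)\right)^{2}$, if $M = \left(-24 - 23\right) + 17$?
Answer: $7584516$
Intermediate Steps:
$M = -30$ ($M = -47 + 17 = -30$)
$\left(147 + \left(M - 3\right) \left(-5 - 74\right)\right)^{2} = \left(147 + \left(-30 - 3\right) \left(-5 - 74\right)\right)^{2} = \left(147 - -2607\right)^{2} = \left(147 + 2607\right)^{2} = 2754^{2} = 7584516$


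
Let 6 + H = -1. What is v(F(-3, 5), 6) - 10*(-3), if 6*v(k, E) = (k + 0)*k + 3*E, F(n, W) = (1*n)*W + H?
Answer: 341/3 ≈ 113.67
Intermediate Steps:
H = -7 (H = -6 - 1 = -7)
F(n, W) = -7 + W*n (F(n, W) = (1*n)*W - 7 = n*W - 7 = W*n - 7 = -7 + W*n)
v(k, E) = E/2 + k²/6 (v(k, E) = ((k + 0)*k + 3*E)/6 = (k*k + 3*E)/6 = (k² + 3*E)/6 = E/2 + k²/6)
v(F(-3, 5), 6) - 10*(-3) = ((½)*6 + (-7 + 5*(-3))²/6) - 10*(-3) = (3 + (-7 - 15)²/6) + 30 = (3 + (⅙)*(-22)²) + 30 = (3 + (⅙)*484) + 30 = (3 + 242/3) + 30 = 251/3 + 30 = 341/3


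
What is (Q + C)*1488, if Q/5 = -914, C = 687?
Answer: -5777904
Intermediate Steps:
Q = -4570 (Q = 5*(-914) = -4570)
(Q + C)*1488 = (-4570 + 687)*1488 = -3883*1488 = -5777904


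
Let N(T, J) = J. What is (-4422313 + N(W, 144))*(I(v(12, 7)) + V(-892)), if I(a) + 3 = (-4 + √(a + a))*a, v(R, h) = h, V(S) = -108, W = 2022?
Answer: 614681491 - 30955183*√14 ≈ 4.9886e+8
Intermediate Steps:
I(a) = -3 + a*(-4 + √2*√a) (I(a) = -3 + (-4 + √(a + a))*a = -3 + (-4 + √(2*a))*a = -3 + (-4 + √2*√a)*a = -3 + a*(-4 + √2*√a))
(-4422313 + N(W, 144))*(I(v(12, 7)) + V(-892)) = (-4422313 + 144)*((-3 - 4*7 + √2*7^(3/2)) - 108) = -4422169*((-3 - 28 + √2*(7*√7)) - 108) = -4422169*((-3 - 28 + 7*√14) - 108) = -4422169*((-31 + 7*√14) - 108) = -4422169*(-139 + 7*√14) = 614681491 - 30955183*√14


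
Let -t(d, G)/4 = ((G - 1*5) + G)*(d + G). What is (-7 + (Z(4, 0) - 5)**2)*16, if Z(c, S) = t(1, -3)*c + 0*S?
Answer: 2039072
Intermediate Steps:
t(d, G) = -4*(-5 + 2*G)*(G + d) (t(d, G) = -4*((G - 1*5) + G)*(d + G) = -4*((G - 5) + G)*(G + d) = -4*((-5 + G) + G)*(G + d) = -4*(-5 + 2*G)*(G + d))
Z(c, S) = -88*c (Z(c, S) = (-8*(-3)**2 + 20*(-3) + 20*1 - 8*(-3)*1)*c + 0*S = (-8*9 - 60 + 20 + 24)*c + 0 = (-72 - 60 + 20 + 24)*c + 0 = -88*c + 0 = -88*c)
(-7 + (Z(4, 0) - 5)**2)*16 = (-7 + (-88*4 - 5)**2)*16 = (-7 + (-352 - 5)**2)*16 = (-7 + (-357)**2)*16 = (-7 + 127449)*16 = 127442*16 = 2039072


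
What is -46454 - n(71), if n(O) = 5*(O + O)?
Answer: -47164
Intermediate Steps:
n(O) = 10*O (n(O) = 5*(2*O) = 10*O)
-46454 - n(71) = -46454 - 10*71 = -46454 - 1*710 = -46454 - 710 = -47164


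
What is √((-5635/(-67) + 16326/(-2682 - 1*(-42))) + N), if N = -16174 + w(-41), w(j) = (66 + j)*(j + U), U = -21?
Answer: I*√3833921366990/14740 ≈ 132.84*I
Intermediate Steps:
w(j) = (-21 + j)*(66 + j) (w(j) = (66 + j)*(j - 21) = (66 + j)*(-21 + j) = (-21 + j)*(66 + j))
N = -17724 (N = -16174 + (-1386 + (-41)² + 45*(-41)) = -16174 + (-1386 + 1681 - 1845) = -16174 - 1550 = -17724)
√((-5635/(-67) + 16326/(-2682 - 1*(-42))) + N) = √((-5635/(-67) + 16326/(-2682 - 1*(-42))) - 17724) = √((-5635*(-1/67) + 16326/(-2682 + 42)) - 17724) = √((5635/67 + 16326/(-2640)) - 17724) = √((5635/67 + 16326*(-1/2640)) - 17724) = √((5635/67 - 2721/440) - 17724) = √(2297093/29480 - 17724) = √(-520206427/29480) = I*√3833921366990/14740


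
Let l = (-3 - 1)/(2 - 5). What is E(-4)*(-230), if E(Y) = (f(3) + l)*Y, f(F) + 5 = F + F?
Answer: 6440/3 ≈ 2146.7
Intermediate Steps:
f(F) = -5 + 2*F (f(F) = -5 + (F + F) = -5 + 2*F)
l = 4/3 (l = -4/(-3) = -4*(-⅓) = 4/3 ≈ 1.3333)
E(Y) = 7*Y/3 (E(Y) = ((-5 + 2*3) + 4/3)*Y = ((-5 + 6) + 4/3)*Y = (1 + 4/3)*Y = 7*Y/3)
E(-4)*(-230) = ((7/3)*(-4))*(-230) = -28/3*(-230) = 6440/3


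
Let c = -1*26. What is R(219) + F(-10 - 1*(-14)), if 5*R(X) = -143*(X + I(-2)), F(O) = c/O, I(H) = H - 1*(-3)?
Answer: -12597/2 ≈ -6298.5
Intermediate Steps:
c = -26
I(H) = 3 + H (I(H) = H + 3 = 3 + H)
F(O) = -26/O
R(X) = -143/5 - 143*X/5 (R(X) = (-143*(X + (3 - 2)))/5 = (-143*(X + 1))/5 = (-143*(1 + X))/5 = (-143 - 143*X)/5 = -143/5 - 143*X/5)
R(219) + F(-10 - 1*(-14)) = (-143/5 - 143/5*219) - 26/(-10 - 1*(-14)) = (-143/5 - 31317/5) - 26/(-10 + 14) = -6292 - 26/4 = -6292 - 26*¼ = -6292 - 13/2 = -12597/2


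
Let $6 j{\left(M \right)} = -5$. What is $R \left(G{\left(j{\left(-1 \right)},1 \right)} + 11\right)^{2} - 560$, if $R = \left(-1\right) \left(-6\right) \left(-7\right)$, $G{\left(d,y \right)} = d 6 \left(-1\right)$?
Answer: $-11312$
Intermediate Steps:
$j{\left(M \right)} = - \frac{5}{6}$ ($j{\left(M \right)} = \frac{1}{6} \left(-5\right) = - \frac{5}{6}$)
$G{\left(d,y \right)} = - 6 d$ ($G{\left(d,y \right)} = 6 d \left(-1\right) = - 6 d$)
$R = -42$ ($R = 6 \left(-7\right) = -42$)
$R \left(G{\left(j{\left(-1 \right)},1 \right)} + 11\right)^{2} - 560 = - 42 \left(\left(-6\right) \left(- \frac{5}{6}\right) + 11\right)^{2} - 560 = - 42 \left(5 + 11\right)^{2} - 560 = - 42 \cdot 16^{2} - 560 = \left(-42\right) 256 - 560 = -10752 - 560 = -11312$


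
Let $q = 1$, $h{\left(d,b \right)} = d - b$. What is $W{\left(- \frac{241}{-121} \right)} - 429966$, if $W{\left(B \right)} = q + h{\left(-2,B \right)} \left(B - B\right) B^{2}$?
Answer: $-429965$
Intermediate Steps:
$W{\left(B \right)} = 1$ ($W{\left(B \right)} = 1 + \left(-2 - B\right) \left(B - B\right) B^{2} = 1 + \left(-2 - B\right) 0 B^{2} = 1 + \left(-2 - B\right) 0 = 1 + 0 = 1$)
$W{\left(- \frac{241}{-121} \right)} - 429966 = 1 - 429966 = -429965$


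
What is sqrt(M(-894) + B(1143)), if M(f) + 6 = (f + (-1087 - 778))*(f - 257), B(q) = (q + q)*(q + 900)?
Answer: sqrt(7845901) ≈ 2801.1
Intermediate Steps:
B(q) = 2*q*(900 + q) (B(q) = (2*q)*(900 + q) = 2*q*(900 + q))
M(f) = -6 + (-1865 + f)*(-257 + f) (M(f) = -6 + (f + (-1087 - 778))*(f - 257) = -6 + (f - 1865)*(-257 + f) = -6 + (-1865 + f)*(-257 + f))
sqrt(M(-894) + B(1143)) = sqrt((479299 + (-894)**2 - 2122*(-894)) + 2*1143*(900 + 1143)) = sqrt((479299 + 799236 + 1897068) + 2*1143*2043) = sqrt(3175603 + 4670298) = sqrt(7845901)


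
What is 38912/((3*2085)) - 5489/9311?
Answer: 327975937/58240305 ≈ 5.6314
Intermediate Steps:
38912/((3*2085)) - 5489/9311 = 38912/6255 - 5489*1/9311 = 38912*(1/6255) - 5489/9311 = 38912/6255 - 5489/9311 = 327975937/58240305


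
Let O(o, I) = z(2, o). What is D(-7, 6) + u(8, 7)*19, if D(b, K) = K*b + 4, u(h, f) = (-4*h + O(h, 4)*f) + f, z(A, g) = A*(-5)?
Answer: -1843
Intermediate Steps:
z(A, g) = -5*A
O(o, I) = -10 (O(o, I) = -5*2 = -10)
u(h, f) = -9*f - 4*h (u(h, f) = (-4*h - 10*f) + f = (-10*f - 4*h) + f = -9*f - 4*h)
D(b, K) = 4 + K*b
D(-7, 6) + u(8, 7)*19 = (4 + 6*(-7)) + (-9*7 - 4*8)*19 = (4 - 42) + (-63 - 32)*19 = -38 - 95*19 = -38 - 1805 = -1843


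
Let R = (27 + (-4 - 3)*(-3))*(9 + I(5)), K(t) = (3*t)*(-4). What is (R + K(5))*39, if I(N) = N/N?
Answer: 16380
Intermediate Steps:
I(N) = 1
K(t) = -12*t
R = 480 (R = (27 + (-4 - 3)*(-3))*(9 + 1) = (27 - 7*(-3))*10 = (27 + 21)*10 = 48*10 = 480)
(R + K(5))*39 = (480 - 12*5)*39 = (480 - 60)*39 = 420*39 = 16380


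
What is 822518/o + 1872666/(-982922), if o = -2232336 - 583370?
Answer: -1520336982448/691904843233 ≈ -2.1973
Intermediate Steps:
o = -2815706
822518/o + 1872666/(-982922) = 822518/(-2815706) + 1872666/(-982922) = 822518*(-1/2815706) + 1872666*(-1/982922) = -411259/1407853 - 936333/491461 = -1520336982448/691904843233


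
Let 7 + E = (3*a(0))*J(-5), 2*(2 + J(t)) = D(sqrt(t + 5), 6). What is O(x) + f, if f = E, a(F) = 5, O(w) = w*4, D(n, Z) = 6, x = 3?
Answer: 20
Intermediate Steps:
O(w) = 4*w
J(t) = 1 (J(t) = -2 + (1/2)*6 = -2 + 3 = 1)
E = 8 (E = -7 + (3*5)*1 = -7 + 15*1 = -7 + 15 = 8)
f = 8
O(x) + f = 4*3 + 8 = 12 + 8 = 20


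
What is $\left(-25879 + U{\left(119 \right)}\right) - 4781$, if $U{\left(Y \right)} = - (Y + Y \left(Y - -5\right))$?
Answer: $-45535$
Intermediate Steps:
$U{\left(Y \right)} = - Y - Y \left(5 + Y\right)$ ($U{\left(Y \right)} = - (Y + Y \left(Y + 5\right)) = - (Y + Y \left(5 + Y\right)) = - Y - Y \left(5 + Y\right)$)
$\left(-25879 + U{\left(119 \right)}\right) - 4781 = \left(-25879 - 119 \left(6 + 119\right)\right) - 4781 = \left(-25879 - 119 \cdot 125\right) - 4781 = \left(-25879 - 14875\right) - 4781 = -40754 - 4781 = -45535$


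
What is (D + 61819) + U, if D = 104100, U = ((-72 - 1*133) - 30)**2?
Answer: 221144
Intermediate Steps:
U = 55225 (U = ((-72 - 133) - 30)**2 = (-205 - 30)**2 = (-235)**2 = 55225)
(D + 61819) + U = (104100 + 61819) + 55225 = 165919 + 55225 = 221144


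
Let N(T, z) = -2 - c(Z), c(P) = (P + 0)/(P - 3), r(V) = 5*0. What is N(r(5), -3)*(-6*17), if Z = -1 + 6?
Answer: 459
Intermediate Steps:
r(V) = 0
Z = 5
c(P) = P/(-3 + P)
N(T, z) = -9/2 (N(T, z) = -2 - 5/(-3 + 5) = -2 - 5/2 = -9/2)
N(r(5), -3)*(-6*17) = -(-27)*17 = -9/2*(-102) = 459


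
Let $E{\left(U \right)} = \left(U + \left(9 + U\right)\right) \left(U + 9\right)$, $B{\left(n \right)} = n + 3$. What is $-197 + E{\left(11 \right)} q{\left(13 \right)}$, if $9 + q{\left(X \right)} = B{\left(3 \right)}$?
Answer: $-2057$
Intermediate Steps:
$B{\left(n \right)} = 3 + n$
$q{\left(X \right)} = -3$ ($q{\left(X \right)} = -9 + \left(3 + 3\right) = -9 + 6 = -3$)
$E{\left(U \right)} = \left(9 + U\right) \left(9 + 2 U\right)$ ($E{\left(U \right)} = \left(9 + 2 U\right) \left(9 + U\right) = \left(9 + U\right) \left(9 + 2 U\right)$)
$-197 + E{\left(11 \right)} q{\left(13 \right)} = -197 + \left(81 + 2 \cdot 11^{2} + 27 \cdot 11\right) \left(-3\right) = -197 + \left(81 + 2 \cdot 121 + 297\right) \left(-3\right) = -197 + \left(81 + 242 + 297\right) \left(-3\right) = -197 + 620 \left(-3\right) = -197 - 1860 = -2057$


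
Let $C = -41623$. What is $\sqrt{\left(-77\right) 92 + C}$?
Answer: $i \sqrt{48707} \approx 220.7 i$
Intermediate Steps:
$\sqrt{\left(-77\right) 92 + C} = \sqrt{\left(-77\right) 92 - 41623} = \sqrt{-7084 - 41623} = \sqrt{-48707} = i \sqrt{48707}$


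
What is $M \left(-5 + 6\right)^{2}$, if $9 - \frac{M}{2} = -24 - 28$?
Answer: $122$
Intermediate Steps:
$M = 122$ ($M = 18 - 2 \left(-24 - 28\right) = 18 - -104 = 18 + 104 = 122$)
$M \left(-5 + 6\right)^{2} = 122 \left(-5 + 6\right)^{2} = 122 \cdot 1^{2} = 122 \cdot 1 = 122$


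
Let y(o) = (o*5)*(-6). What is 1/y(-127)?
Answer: 1/3810 ≈ 0.00026247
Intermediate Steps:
y(o) = -30*o (y(o) = (5*o)*(-6) = -30*o)
1/y(-127) = 1/(-30*(-127)) = 1/3810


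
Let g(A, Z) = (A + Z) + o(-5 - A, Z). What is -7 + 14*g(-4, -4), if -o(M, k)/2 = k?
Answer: -7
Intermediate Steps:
o(M, k) = -2*k
g(A, Z) = A - Z (g(A, Z) = (A + Z) - 2*Z = A - Z)
-7 + 14*g(-4, -4) = -7 + 14*(-4 - 1*(-4)) = -7 + 14*(-4 + 4) = -7 + 14*0 = -7 + 0 = -7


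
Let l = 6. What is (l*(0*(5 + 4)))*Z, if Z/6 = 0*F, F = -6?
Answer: 0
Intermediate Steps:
Z = 0 (Z = 6*(0*(-6)) = 6*0 = 0)
(l*(0*(5 + 4)))*Z = (6*(0*(5 + 4)))*0 = (6*(0*9))*0 = (6*0)*0 = 0*0 = 0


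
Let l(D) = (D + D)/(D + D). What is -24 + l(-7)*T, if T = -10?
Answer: -34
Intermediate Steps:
l(D) = 1 (l(D) = (2*D)/((2*D)) = (2*D)*(1/(2*D)) = 1)
-24 + l(-7)*T = -24 + 1*(-10) = -24 - 10 = -34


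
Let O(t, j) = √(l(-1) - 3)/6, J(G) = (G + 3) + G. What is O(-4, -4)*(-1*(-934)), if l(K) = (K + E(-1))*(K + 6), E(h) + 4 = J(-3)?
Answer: 467*I*√43/3 ≈ 1020.8*I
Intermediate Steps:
J(G) = 3 + 2*G (J(G) = (3 + G) + G = 3 + 2*G)
E(h) = -7 (E(h) = -4 + (3 + 2*(-3)) = -4 + (3 - 6) = -4 - 3 = -7)
l(K) = (-7 + K)*(6 + K) (l(K) = (K - 7)*(K + 6) = (-7 + K)*(6 + K))
O(t, j) = I*√43/6 (O(t, j) = √((-42 + (-1)² - 1*(-1)) - 3)/6 = √((-42 + 1 + 1) - 3)*(⅙) = √(-40 - 3)*(⅙) = √(-43)*(⅙) = (I*√43)*(⅙) = I*√43/6)
O(-4, -4)*(-1*(-934)) = (I*√43/6)*(-1*(-934)) = (I*√43/6)*934 = 467*I*√43/3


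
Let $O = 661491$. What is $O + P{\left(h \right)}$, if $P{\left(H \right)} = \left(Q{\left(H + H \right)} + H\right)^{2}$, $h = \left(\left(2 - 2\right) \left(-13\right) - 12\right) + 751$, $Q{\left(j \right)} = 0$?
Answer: $1207612$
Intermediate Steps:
$h = 739$ ($h = \left(0 \left(-13\right) - 12\right) + 751 = \left(0 - 12\right) + 751 = -12 + 751 = 739$)
$P{\left(H \right)} = H^{2}$ ($P{\left(H \right)} = \left(0 + H\right)^{2} = H^{2}$)
$O + P{\left(h \right)} = 661491 + 739^{2} = 661491 + 546121 = 1207612$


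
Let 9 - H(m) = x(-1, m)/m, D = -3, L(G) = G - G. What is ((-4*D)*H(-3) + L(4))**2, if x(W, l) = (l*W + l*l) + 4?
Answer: 29584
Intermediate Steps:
x(W, l) = 4 + l**2 + W*l (x(W, l) = (W*l + l**2) + 4 = (l**2 + W*l) + 4 = 4 + l**2 + W*l)
L(G) = 0
H(m) = 9 - (4 + m**2 - m)/m
((-4*D)*H(-3) + L(4))**2 = ((-4*(-3))*(10 - 1*(-3) - 4/(-3)) + 0)**2 = (12*(10 + 3 - 4*(-1/3)) + 0)**2 = (12*(10 + 3 + 4/3) + 0)**2 = (12*(43/3) + 0)**2 = (172 + 0)**2 = 172**2 = 29584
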